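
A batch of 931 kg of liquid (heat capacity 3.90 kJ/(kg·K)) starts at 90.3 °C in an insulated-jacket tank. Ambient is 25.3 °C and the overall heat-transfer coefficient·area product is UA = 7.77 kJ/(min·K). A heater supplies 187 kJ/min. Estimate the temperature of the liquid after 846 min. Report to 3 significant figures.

Lumped-capacitance energy balance: M c_p dT/dt = UA(T_amb − T) + Q̇.
dT/dt = (T_ss − T)/τ with T_ss = T_amb + Q̇/UA = 25.3 + 187/7.77 = 49.367 °C, τ = M c_p/UA = 931·3.90/7.77 = 467.30 min.
Integrating: T(t) = T_ss + (T₀ − T_ss) e^(−t/τ).
T(846) = 49.367 + (40.933)·0.16359 = 56.063 °C.

56.1 °C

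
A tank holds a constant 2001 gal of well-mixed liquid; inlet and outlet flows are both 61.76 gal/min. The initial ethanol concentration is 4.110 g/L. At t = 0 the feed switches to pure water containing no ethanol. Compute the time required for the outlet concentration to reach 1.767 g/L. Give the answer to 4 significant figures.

Species balance on the tank: V dC/dt = Q(C_in − C), so τ = V/Q = 32.3996 min.
C(t) = C_in + (C₀ − C_in) e^(−t/τ). Set C = 1.767 and solve for t:
e^(−t/τ) = (C − C_in)/(C₀ − C_in) = (1.767 − 0)/(4.110 − 0) = 0.429927
t = −τ ln(…) = 32.3996 × 0.844140 = 27.3498 min.

27.35 min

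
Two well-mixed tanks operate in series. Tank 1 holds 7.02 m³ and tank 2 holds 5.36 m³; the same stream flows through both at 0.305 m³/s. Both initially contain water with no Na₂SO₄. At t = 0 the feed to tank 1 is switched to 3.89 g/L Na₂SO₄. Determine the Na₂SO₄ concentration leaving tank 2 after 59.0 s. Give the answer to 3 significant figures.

Each tank obeys Vᵢ dCᵢ/dt = Q(Cᵢ₋₁ − Cᵢ), so τᵢ = Vᵢ/Q.
τ₁ = 7.02/0.305 = 23.016 s; τ₂ = 5.36/0.305 = 17.574 s.
Tank 1: C₁ = C_in(1 − e^(−t/τ₁)). Tank 2 (τ₁ ≠ τ₂): C₂ = C_in[1 − (τ₁ e^(−t/τ₁) − τ₂ e^(−t/τ₂))/(τ₁ − τ₂)].
At t = 59.0: e^(−t/τ₁) = 0.077043, e^(−t/τ₂) = 0.034830.
C₂ = 3.89·[1 − (23.016·0.077043 − 17.574·0.034830)/(5.4426)] = 3.89·0.78665 = 3.0601 g/L.

3.06 g/L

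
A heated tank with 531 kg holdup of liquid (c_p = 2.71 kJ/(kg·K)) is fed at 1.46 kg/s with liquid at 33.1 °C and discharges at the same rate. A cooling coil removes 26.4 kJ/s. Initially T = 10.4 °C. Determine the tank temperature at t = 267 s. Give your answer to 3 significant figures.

18.7 °C

M c_p dT/dt = ṁ c_p (T_in − T) − Q̇.
Rearrange: dT/dt = (T_ss − T)/τ with τ = M/ṁ = 363.70 s and T_ss = T_in − Q̇/(ṁ c_p) = 26.428 °C.
This is linear first-order; T(t) = T_ss + (T₀ − T_ss) e^(−t/τ).
T(267) = 26.428 + (-16.028)·e^(−267/363.70) = 26.428 + (-16.028)·0.47993 = 18.736 °C.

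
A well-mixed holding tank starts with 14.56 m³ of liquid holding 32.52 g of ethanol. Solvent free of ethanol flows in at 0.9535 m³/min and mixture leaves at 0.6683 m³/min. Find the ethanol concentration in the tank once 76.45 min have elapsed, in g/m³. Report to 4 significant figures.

Total volume: dV/dt = Q_in − Q_out = 0.285200 m³/min, so V(t) = 14.56 + 0.285200 t and V(76.45) = 36.3635 m³.
No ethanol enters, so dm/dt = −Q_out · (m/V).
Separate: dm/m = −Q_out dt/V(t) ⇒ ln(m/m₀) = −(Q_out/(Q_in−Q_out)) ln(V/V₀).
m = m₀ (V₀/V)^(Q_out/(Q_in−Q_out)) = 32.52 × (14.56/36.3635)^(2.34327) = 3.80794 g.
C = m/V = 3.80794/36.3635 = 0.104719 g/m³.

0.1047 g/m³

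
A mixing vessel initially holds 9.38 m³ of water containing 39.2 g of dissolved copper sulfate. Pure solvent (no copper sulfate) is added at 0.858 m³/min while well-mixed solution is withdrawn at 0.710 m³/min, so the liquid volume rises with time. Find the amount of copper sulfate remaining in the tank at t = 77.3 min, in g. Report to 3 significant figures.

0.855 g

Let m(t) be the amount of copper sulfate. Volume: V(t) = V₀ + (Q_in − Q_out) t = 9.38 + 0.14800 t; V(77.3) = 20.820 m³.
Solute balance: dm/dt = 0 − Q_out C = −Q_out m/V(t).
Separate: dm/m = −Q_out dt/V(t) ⇒ ln(m/m₀) = −(Q_out/(Q_in−Q_out)) ln(V/V₀).
m = m₀ (V₀/V)^(Q_out/(Q_in−Q_out)) = 39.2 × (9.38/20.820)^(4.7973) = 0.85516 g.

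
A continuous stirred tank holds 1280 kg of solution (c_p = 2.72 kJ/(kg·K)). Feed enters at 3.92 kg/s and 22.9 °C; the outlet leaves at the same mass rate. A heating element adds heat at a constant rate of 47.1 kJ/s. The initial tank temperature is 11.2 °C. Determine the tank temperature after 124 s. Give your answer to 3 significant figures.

Energy balance: M c_p dT/dt = ṁ c_p (T_in − T) + 47.1.
τ = M/ṁ = 326.53 s; T_ss = T_in + Q̇/(ṁ c_p) = 22.9 + 47.1/(3.92·2.72) = 27.317 °C.
Integrating: T(t) = T_ss + (T₀ − T_ss) e^(−t/τ).
T(124) = 27.317 + (-16.117)·e^(−124/326.53) = 27.317 + (-16.117)·0.68403 = 16.293 °C.

16.3 °C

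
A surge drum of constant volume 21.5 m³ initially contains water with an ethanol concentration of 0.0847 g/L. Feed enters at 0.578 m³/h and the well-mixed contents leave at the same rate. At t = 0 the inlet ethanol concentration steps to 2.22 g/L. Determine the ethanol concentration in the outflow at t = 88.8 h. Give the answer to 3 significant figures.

Mass balance on the solute (V constant): V dC/dt = Q(C_in − C).
So dC/dt = (C_in − C)/τ with τ = V/Q = 21.5/0.578 = 37.197 h.
Solution: C(t) = C_in + (C₀ − C_in) e^(−t/τ).
C(88.8) = 2.22 + (0.0847 − 2.22)·e^(−88.8/37.197) = 2.22 + (-2.1353)·0.091880 = 2.0238 g/L.

2.02 g/L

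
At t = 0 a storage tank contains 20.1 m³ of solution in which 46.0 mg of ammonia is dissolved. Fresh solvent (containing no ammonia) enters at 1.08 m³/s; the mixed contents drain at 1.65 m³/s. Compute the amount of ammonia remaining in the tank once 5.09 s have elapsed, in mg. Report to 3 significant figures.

Let m(t) be the amount of ammonia. Volume: V(t) = V₀ + (Q_in − Q_out) t = 20.1 − 0.57000 t; V(5.09) = 17.199 m³.
Species balance (pure solvent in): dm/dt = −Q_out · m/V(t).
Separate: dm/m = −Q_out dt/V(t) ⇒ ln(m/m₀) = −(Q_out/(Q_in−Q_out)) ln(V/V₀).
m = m₀ (V₀/V)^(Q_out/(Q_in−Q_out)) = 46.0 × (20.1/17.199)^(-2.8947) = 29.294 mg.

29.3 mg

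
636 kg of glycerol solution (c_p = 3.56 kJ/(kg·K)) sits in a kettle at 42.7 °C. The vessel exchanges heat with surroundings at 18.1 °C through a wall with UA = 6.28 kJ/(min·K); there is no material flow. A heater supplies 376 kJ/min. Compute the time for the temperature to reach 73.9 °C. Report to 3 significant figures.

M c_p dT/dt = −UA(T − T_amb) + Q̇.
τ = M c_p/UA = 360.54 min; T_ss = T_amb + Q̇/UA = 18.1 + 376/6.28 = 77.973 °C.
T(t) = T_ss + (T₀ − T_ss)e^(−t/τ); set T = 73.9:
t = −τ ln[(T − T_ss)/(T₀ − T_ss)] = −360.54 · ln(0.11546) = 778.33 min.

778 min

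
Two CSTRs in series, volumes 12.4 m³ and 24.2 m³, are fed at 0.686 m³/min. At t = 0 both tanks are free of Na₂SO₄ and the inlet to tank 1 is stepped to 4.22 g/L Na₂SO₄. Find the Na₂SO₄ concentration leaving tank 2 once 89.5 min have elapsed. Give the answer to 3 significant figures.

Species balance on tank i: dCᵢ/dt = (Cᵢ₋₁ − Cᵢ)/τᵢ with τᵢ = Vᵢ/Q.
τ₁ = 12.4/0.686 = 18.076 min; τ₂ = 24.2/0.686 = 35.277 min.
Solving the cascade with C₁(0)=C₂(0)=0 gives C₂(t) = C_in[1 − (τ₁ e^(−t/τ₁) − τ₂ e^(−t/τ₂))/(τ₁ − τ₂)].
At t = 89.5: e^(−t/τ₁) = 0.0070737, e^(−t/τ₂) = 0.079098.
C₂ = 4.22·[1 − (18.076·0.0070737 − 35.277·0.079098)/(-17.201)] = 4.22·0.84522 = 3.5668 g/L.

3.57 g/L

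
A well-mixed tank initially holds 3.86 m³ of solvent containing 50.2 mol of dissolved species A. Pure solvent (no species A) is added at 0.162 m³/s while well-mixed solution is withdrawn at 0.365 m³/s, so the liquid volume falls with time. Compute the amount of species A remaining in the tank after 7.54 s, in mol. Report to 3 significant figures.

Let m(t) be the amount of species A. Volume: V(t) = V₀ + (Q_in − Q_out) t = 3.86 − 0.20300 t; V(7.54) = 2.3294 m³.
Solute balance: dm/dt = 0 − Q_out C = −Q_out m/V(t).
Separate: dm/m = −Q_out dt/V(t) ⇒ ln(m/m₀) = −(Q_out/(Q_in−Q_out)) ln(V/V₀).
m = m₀ (V₀/V)^(Q_out/(Q_in−Q_out)) = 50.2 × (3.86/2.3294)^(-1.7980) = 20.245 mol.

20.2 mol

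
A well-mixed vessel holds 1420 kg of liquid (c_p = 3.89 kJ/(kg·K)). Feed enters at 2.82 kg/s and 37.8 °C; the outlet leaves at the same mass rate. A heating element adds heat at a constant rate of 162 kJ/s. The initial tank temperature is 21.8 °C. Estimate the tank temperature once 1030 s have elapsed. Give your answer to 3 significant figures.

M c_p dT/dt = ṁ c_p (T_in − T) + Q̇.
Rearrange: dT/dt = (T_ss − T)/τ with τ = M/ṁ = 503.55 s and T_ss = T_in + Q̇/(ṁ c_p) = 52.568 °C.
This is linear first-order; T(t) = T_ss + (T₀ − T_ss) e^(−t/τ).
T(1030) = 52.568 + (-30.768)·e^(−1030/503.55) = 52.568 + (-30.768)·0.12932 = 48.589 °C.

48.6 °C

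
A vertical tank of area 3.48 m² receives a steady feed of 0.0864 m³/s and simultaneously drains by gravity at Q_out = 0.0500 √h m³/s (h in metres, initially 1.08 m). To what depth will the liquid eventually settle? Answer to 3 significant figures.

Volume balance on the tank: A dh/dt = Q_in − 0.0500 √h. At steady state dh/dt = 0:
Q_in = 0.0500 √h_ss ⇒ √h_ss = 0.0864/0.0500 = 1.7280.
h_ss = 1.7280² = 2.9860 m. (Since h₀ = 1.08 m < h_ss, the level will rise toward this value.)

2.99 m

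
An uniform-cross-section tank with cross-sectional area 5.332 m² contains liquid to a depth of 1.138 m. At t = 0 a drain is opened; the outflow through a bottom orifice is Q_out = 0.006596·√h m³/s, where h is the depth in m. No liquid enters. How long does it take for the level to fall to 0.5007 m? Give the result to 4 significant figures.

With no inflow, A dh/dt = −0.006596 √h.
∫ h^(−1/2) dh = −(0.006596/A) ∫ dt, giving 2√h = 2√h₀ − (0.006596/A) t.
t = 2A(√h₀ − √h)/0.006596 = 2·5.332·(√1.138 − √0.5007)/0.006596
  = 10.6640 × (1.06677 − 0.707602) / 0.006596 = 580.682 s.

580.7 s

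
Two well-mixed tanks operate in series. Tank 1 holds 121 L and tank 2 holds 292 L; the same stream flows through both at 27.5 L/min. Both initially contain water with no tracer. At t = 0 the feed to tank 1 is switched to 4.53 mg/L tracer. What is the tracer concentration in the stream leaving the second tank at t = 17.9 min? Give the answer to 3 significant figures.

Each tank obeys Vᵢ dCᵢ/dt = Q(Cᵢ₋₁ − Cᵢ), so τᵢ = Vᵢ/Q.
τ₁ = 121/27.5 = 4.4000 min; τ₂ = 292/27.5 = 10.618 min.
Tank 1: C₁ = C_in(1 − e^(−t/τ₁)). Tank 2 (τ₁ ≠ τ₂): C₂ = C_in[1 − (τ₁ e^(−t/τ₁) − τ₂ e^(−t/τ₂))/(τ₁ − τ₂)].
At t = 17.9: e^(−t/τ₁) = 0.017108, e^(−t/τ₂) = 0.18530.
C₂ = 4.53·[1 − (4.4000·0.017108 − 10.618·0.18530)/(-6.2182)] = 4.53·0.69569 = 3.1515 mg/L.

3.15 mg/L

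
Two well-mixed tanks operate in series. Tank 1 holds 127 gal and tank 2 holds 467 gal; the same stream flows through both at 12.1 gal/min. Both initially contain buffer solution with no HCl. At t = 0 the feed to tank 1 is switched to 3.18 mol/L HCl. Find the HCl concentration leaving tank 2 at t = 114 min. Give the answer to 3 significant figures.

2.95 mol/L

Species balance on tank i: dCᵢ/dt = (Cᵢ₋₁ − Cᵢ)/τᵢ with τᵢ = Vᵢ/Q.
τ₁ = 127/12.1 = 10.496 min; τ₂ = 467/12.1 = 38.595 min.
Tank 1: C₁ = C_in(1 − e^(−t/τ₁)). Tank 2 (τ₁ ≠ τ₂): C₂ = C_in[1 − (τ₁ e^(−t/τ₁) − τ₂ e^(−t/τ₂))/(τ₁ − τ₂)].
At t = 114: e^(−t/τ₁) = 1.9184e-05, e^(−t/τ₂) = 0.052144.
C₂ = 3.18·[1 − (10.496·1.9184e-05 − 38.595·0.052144)/(-28.099)] = 3.18·0.92839 = 2.9523 mol/L.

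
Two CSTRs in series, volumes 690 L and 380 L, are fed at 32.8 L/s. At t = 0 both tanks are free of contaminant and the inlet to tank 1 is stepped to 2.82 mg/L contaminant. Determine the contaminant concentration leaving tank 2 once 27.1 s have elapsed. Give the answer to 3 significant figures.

Time constants: τᵢ = Vᵢ/Q for each well-mixed tank.
τ₁ = 690/32.8 = 21.037 s; τ₂ = 380/32.8 = 11.585 s.
Tank 1: C₁ = C_in(1 − e^(−t/τ₁)). Tank 2 (τ₁ ≠ τ₂): C₂ = C_in[1 − (τ₁ e^(−t/τ₁) − τ₂ e^(−t/τ₂))/(τ₁ − τ₂)].
At t = 27.1: e^(−t/τ₁) = 0.27576, e^(−t/τ₂) = 0.096409.
C₂ = 2.82·[1 − (21.037·0.27576 − 11.585·0.096409)/(9.4512)] = 2.82·0.50439 = 1.4224 mg/L.

1.42 mg/L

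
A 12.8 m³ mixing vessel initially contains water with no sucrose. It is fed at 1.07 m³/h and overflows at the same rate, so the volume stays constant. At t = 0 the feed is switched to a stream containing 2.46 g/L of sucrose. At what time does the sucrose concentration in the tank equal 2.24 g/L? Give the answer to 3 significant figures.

28.9 h

Species balance: V dC/dt = Q(C_in − C) ⇒ τ = V/Q = 11.963 h.
C(t) = C_in + (C₀ − C_in) e^(−t/τ). Set C = 2.24 and solve for t:
e^(−t/τ) = (C − C_in)/(C₀ − C_in) = (2.24 − 2.46)/(0 − 2.46) = 0.089431
t = −τ ln(…) = 11.963 × 2.4143 = 28.881 h.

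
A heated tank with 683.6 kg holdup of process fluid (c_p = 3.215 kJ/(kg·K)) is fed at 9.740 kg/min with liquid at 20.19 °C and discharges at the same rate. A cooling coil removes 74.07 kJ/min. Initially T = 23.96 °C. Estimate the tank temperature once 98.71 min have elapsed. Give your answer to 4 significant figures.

Unsteady energy balance on the tank contents: M c_p dT/dt = ṁ c_p (T_in − T) − 74.07.
τ = M/ṁ = 70.1848 min; T_ss = T_in − Q̇/(ṁ c_p) = 20.19 − 74.07/(9.740·3.215) = 17.8246 °C.
Solution: T(t) = T_ss + (T₀ − T_ss) e^(−t/τ).
T(98.71) = 17.8246 + (6.13539)·e^(−98.71/70.1848) = 17.8246 + (6.13539)·0.245016 = 19.3279 °C.

19.33 °C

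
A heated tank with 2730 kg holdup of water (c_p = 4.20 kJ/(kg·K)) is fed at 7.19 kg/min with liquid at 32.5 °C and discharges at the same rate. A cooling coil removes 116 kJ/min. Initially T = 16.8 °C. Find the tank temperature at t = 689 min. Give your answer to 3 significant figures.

Unsteady energy balance on the tank contents: M c_p dT/dt = ṁ c_p (T_in − T) − 116.
τ = M/ṁ = 379.69 min; T_ss = T_in − Q̇/(ṁ c_p) = 32.5 − 116/(7.19·4.20) = 28.659 °C.
Integrating: T(t) = T_ss + (T₀ − T_ss) e^(−t/τ).
T(689) = 28.659 + (-11.859)·e^(−689/379.69) = 28.659 + (-11.859)·0.16290 = 26.727 °C.

26.7 °C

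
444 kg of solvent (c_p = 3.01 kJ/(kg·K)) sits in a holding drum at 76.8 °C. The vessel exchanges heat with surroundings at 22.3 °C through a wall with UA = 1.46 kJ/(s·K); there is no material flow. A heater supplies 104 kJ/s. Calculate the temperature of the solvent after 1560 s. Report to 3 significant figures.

M c_p dT/dt = −UA(T − T_amb) + Q̇.
dT/dt = (T_ss − T)/τ with T_ss = T_amb + Q̇/UA = 22.3 + 104/1.46 = 93.533 °C, τ = M c_p/UA = 444·3.01/1.46 = 915.37 s.
Integrating: T(t) = T_ss + (T₀ − T_ss) e^(−t/τ).
T(1560) = 93.533 + (-16.733)·0.18191 = 90.489 °C.

90.5 °C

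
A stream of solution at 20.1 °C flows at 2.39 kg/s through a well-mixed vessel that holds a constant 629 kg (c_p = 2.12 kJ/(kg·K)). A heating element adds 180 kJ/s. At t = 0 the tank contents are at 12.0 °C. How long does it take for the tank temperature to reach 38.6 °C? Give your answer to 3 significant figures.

First-law balance (no shaft work): M c_p dT/dt = ṁ c_p (T_in − T) + 180.
τ = M/ṁ = 263.18 s; T_ss = T_in + Q̇/(ṁ c_p) = 55.625 °C.
T(t) = T_ss + (T₀ − T_ss) e^(−t/τ). Set T = 38.6:
e^(−t/τ) = (38.6 − 55.625)/(12.0 − 55.625) = 0.39026
t = −263.18 · ln(0.39026) = 247.63 s.

248 s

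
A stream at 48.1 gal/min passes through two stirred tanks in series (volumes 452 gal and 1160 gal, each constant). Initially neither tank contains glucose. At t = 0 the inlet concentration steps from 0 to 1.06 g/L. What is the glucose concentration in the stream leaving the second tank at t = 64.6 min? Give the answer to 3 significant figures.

Species balance on tank i: dCᵢ/dt = (Cᵢ₋₁ − Cᵢ)/τᵢ with τᵢ = Vᵢ/Q.
τ₁ = 452/48.1 = 9.3971 min; τ₂ = 1160/48.1 = 24.116 min.
Tank 1: C₁ = C_in(1 − e^(−t/τ₁)). Tank 2 (τ₁ ≠ τ₂): C₂ = C_in[1 − (τ₁ e^(−t/τ₁) − τ₂ e^(−t/τ₂))/(τ₁ − τ₂)].
At t = 64.6: e^(−t/τ₁) = 0.0010338, e^(−t/τ₂) = 0.068654.
C₂ = 1.06·[1 − (9.3971·0.0010338 − 24.116·0.068654)/(-14.719)] = 1.06·0.88818 = 0.94147 g/L.

0.941 g/L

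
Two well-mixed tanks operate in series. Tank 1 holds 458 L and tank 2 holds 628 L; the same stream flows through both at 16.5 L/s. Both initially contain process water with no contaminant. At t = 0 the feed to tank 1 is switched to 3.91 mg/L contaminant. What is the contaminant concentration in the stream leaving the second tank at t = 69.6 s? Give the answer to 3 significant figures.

Species balance on tank i: dCᵢ/dt = (Cᵢ₋₁ − Cᵢ)/τᵢ with τᵢ = Vᵢ/Q.
τ₁ = 458/16.5 = 27.758 s; τ₂ = 628/16.5 = 38.061 s.
Solving the cascade with C₁(0)=C₂(0)=0 gives C₂(t) = C_in[1 − (τ₁ e^(−t/τ₁) − τ₂ e^(−t/τ₂))/(τ₁ − τ₂)].
At t = 69.6: e^(−t/τ₁) = 0.081478, e^(−t/τ₂) = 0.16063.
C₂ = 3.91·[1 − (27.758·0.081478 − 38.061·0.16063)/(-10.303)] = 3.91·0.62613 = 2.4482 mg/L.

2.45 mg/L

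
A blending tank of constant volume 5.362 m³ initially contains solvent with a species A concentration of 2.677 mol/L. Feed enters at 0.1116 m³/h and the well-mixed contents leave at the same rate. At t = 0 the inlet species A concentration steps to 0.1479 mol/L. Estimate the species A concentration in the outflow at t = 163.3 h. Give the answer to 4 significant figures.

Accumulation = in − out for the solute gives V dC/dt = Q(C_in − C).
Time constant τ = V/Q = 5.362/0.1116 = 48.0466 h.
Solution: C(t) = C_in + (C₀ − C_in) e^(−t/τ).
C(163.3) = 0.1479 + (2.677 − 0.1479)·e^(−163.3/48.0466) = 0.1479 + (2.52910)·0.0334139 = 0.232407 mol/L.

0.2324 mol/L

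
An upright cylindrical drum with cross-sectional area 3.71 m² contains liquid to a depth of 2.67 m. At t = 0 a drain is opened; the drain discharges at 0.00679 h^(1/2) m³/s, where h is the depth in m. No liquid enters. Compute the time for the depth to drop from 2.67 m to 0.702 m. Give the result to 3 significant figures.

With no inflow, A dh/dt = −0.00679 √h.
∫ h^(−1/2) dh = −(0.00679/A) ∫ dt, giving 2√h = 2√h₀ − (0.00679/A) t.
t = 2A(√h₀ − √h)/0.00679 = 2·3.71·(√2.67 − √0.702)/0.00679
  = 7.4200 × (1.6340 − 0.83785) / 0.00679 = 870.03 s.

870 s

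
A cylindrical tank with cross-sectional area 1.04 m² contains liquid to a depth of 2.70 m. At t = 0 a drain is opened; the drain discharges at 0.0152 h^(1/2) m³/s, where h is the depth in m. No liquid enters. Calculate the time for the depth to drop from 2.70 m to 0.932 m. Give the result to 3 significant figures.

Mass balance (ρ constant): A dh/dt = −0.0152 √h.
Separate and integrate: 2(√h − √h₀) = −(0.0152/A) t.
t = 2A(√h₀ − √h)/0.0152 = 2·1.04·(√2.70 − √0.932)/0.0152
  = 2.0800 × (1.6432 − 0.96540) / 0.0152 = 92.747 s.

92.7 s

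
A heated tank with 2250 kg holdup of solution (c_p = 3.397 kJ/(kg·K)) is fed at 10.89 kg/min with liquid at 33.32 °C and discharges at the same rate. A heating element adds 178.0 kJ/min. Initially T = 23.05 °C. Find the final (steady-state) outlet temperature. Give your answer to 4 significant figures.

38.13 °C

Unsteady energy balance on the tank contents: M c_p dT/dt = ṁ c_p (T_in − T) + 178.0.
At steady state dT/dt = 0 ⇒ T_ss = T_in + Q̇/(ṁ c_p) = 33.32 + 178.0/(10.89·3.397) = 38.1317 °C.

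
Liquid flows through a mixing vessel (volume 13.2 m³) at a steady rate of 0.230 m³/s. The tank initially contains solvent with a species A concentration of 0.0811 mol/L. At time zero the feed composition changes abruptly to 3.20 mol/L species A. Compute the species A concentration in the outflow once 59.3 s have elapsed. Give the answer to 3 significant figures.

2.09 mol/L

Unsteady species balance (constant V, well mixed): V dC/dt = Q(C_in − C).
Rewrite as dC/dt + C/τ = C_in/τ, τ = V/Q = 57.391 s.
Solution: C(t) = C_in + (C₀ − C_in) e^(−t/τ).
C(59.3) = 3.20 + (0.0811 − 3.20)·e^(−59.3/57.391) = 3.20 + (-3.1189)·0.35585 = 2.0902 mol/L.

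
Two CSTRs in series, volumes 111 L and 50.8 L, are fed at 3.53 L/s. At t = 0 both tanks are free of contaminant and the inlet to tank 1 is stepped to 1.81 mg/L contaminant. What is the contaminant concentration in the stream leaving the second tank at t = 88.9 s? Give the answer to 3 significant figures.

Time constants: τᵢ = Vᵢ/Q for each well-mixed tank.
τ₁ = 111/3.53 = 31.445 s; τ₂ = 50.8/3.53 = 14.391 s.
Tank 1: C₁ = C_in(1 − e^(−t/τ₁)). Tank 2 (τ₁ ≠ τ₂): C₂ = C_in[1 − (τ₁ e^(−t/τ₁) − τ₂ e^(−t/τ₂))/(τ₁ − τ₂)].
At t = 88.9: e^(−t/τ₁) = 0.059179, e^(−t/τ₂) = 0.0020756.
C₂ = 1.81·[1 − (31.445·0.059179 − 14.391·0.0020756)/(17.054)] = 1.81·0.89263 = 1.6157 mg/L.

1.62 mg/L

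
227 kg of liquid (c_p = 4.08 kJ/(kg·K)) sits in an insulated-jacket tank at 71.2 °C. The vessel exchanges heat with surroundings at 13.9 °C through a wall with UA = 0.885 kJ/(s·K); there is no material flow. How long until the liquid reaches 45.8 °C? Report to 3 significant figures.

First-law balance (no shaft work): M c_p dT/dt = −UA(T − T_amb).
τ = M c_p/UA = 1046.5 s; T_ss = T_amb = 13.900 °C.
T(t) = T_ss + (T₀ − T_ss)e^(−t/τ); set T = 45.8:
t = −τ ln[(T − T_ss)/(T₀ − T_ss)] = −1046.5 · ln(0.55672) = 612.93 s.

613 s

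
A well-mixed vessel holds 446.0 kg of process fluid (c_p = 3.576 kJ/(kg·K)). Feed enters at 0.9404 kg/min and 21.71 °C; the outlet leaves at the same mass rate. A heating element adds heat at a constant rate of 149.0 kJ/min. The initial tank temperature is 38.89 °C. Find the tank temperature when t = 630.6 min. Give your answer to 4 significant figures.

58.84 °C

Unsteady energy balance on the tank contents: M c_p dT/dt = ṁ c_p (T_in − T) + 149.0.
τ = M/ṁ = 474.266 min; T_ss = T_in + Q̇/(ṁ c_p) = 21.71 + 149.0/(0.9404·3.576) = 66.0174 °C.
This is linear first-order; T(t) = T_ss + (T₀ − T_ss) e^(−t/τ).
T(630.6) = 66.0174 + (-27.1274)·e^(−630.6/474.266) = 66.0174 + (-27.1274)·0.264574 = 58.8402 °C.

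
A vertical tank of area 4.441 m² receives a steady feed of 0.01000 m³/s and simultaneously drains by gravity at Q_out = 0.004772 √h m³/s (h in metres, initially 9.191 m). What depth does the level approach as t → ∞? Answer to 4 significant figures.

Volume balance on the tank: A dh/dt = Q_in − 0.004772 √h. At steady state dh/dt = 0:
Q_in = 0.004772 √h_ss ⇒ √h_ss = 0.01000/0.004772 = 2.09556.
h_ss = 2.09556² = 4.39136 m. (Since h₀ = 9.191 m > h_ss, the level will fall toward this value.)

4.391 m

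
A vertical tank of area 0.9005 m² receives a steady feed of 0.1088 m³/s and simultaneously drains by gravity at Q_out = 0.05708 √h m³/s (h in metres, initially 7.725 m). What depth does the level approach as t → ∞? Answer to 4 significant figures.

A dh/dt = Q_in − 0.05708 √h. Steady state requires inflow = outflow:
Q_in = 0.05708 √h_ss ⇒ √h_ss = 0.1088/0.05708 = 1.90610.
h_ss = 1.90610² = 3.63320 m. (Since h₀ = 7.725 m > h_ss, the level will fall toward this value.)

3.633 m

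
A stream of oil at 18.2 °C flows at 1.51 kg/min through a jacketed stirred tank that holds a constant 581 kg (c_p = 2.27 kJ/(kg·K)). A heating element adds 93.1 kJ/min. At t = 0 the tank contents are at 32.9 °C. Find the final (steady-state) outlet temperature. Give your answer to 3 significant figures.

M c_p dT/dt = ṁ c_p (T_in − T) + Q̇.
At steady state dT/dt = 0 ⇒ T_ss = T_in + Q̇/(ṁ c_p) = 18.2 + 93.1/(1.51·2.27) = 45.361 °C.

45.4 °C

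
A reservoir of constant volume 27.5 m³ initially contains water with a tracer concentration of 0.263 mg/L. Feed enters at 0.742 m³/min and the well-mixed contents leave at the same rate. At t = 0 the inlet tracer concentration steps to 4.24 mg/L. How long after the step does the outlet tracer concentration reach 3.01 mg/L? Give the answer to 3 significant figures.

Species balance: V dC/dt = Q(C_in − C) ⇒ τ = V/Q = 37.062 min.
C(t) = C_in + (C₀ − C_in) e^(−t/τ). Set C = 3.01 and solve for t:
e^(−t/τ) = (C − C_in)/(C₀ − C_in) = (3.01 − 4.24)/(0.263 − 4.24) = 0.30928
t = −τ ln(…) = 37.062 × 1.1735 = 43.493 min.

43.5 min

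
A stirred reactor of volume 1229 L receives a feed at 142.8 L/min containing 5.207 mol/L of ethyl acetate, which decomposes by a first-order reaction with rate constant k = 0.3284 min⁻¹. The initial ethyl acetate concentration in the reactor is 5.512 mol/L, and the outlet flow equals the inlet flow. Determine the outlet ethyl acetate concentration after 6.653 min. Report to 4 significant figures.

V dC/dt = Q(C_in − C) − k V C.
dC/dt = (Q/V) C_in − (Q/V + k) C; effective rate a = Q/V + k = 0.116192 + 0.3284 = 0.444592 min⁻¹.
C_ss = Q C_in/(Q + kV) = 1.36082 mol/L; C(t) = C_ss + (C₀ − C_ss) e^(−a t).
C(6.653) = 1.36082 + (4.15118)·e^(−0.444592·6.653) = 1.36082 + (4.15118)·0.0519294 = 1.57639 mol/L.

1.576 mol/L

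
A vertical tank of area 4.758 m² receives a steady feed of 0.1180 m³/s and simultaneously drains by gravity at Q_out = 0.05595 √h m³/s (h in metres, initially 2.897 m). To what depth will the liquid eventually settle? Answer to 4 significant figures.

4.448 m

Level balance: A dh/dt = 0.1180 − 0.05595 √h. Setting dh/dt = 0:
Q_in = 0.05595 √h_ss ⇒ √h_ss = 0.1180/0.05595 = 2.10903.
h_ss = 2.10903² = 4.44799 m. (Since h₀ = 2.897 m < h_ss, the level will rise toward this value.)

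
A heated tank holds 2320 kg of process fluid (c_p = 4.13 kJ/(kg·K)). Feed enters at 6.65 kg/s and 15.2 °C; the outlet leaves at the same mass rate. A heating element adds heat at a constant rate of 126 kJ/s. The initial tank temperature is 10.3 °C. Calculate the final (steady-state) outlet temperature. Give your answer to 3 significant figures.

19.8 °C

Heat balance on the well-mixed liquid: M c_p dT/dt = ṁ c_p (T_in − T) + 126.
At steady state dT/dt = 0 ⇒ T_ss = T_in + Q̇/(ṁ c_p) = 15.2 + 126/(6.65·4.13) = 19.788 °C.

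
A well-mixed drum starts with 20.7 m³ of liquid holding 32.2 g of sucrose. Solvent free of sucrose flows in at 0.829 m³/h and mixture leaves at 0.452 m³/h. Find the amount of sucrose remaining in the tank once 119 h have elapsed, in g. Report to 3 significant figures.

Let m(t) be the amount of sucrose. Volume: V(t) = V₀ + (Q_in − Q_out) t = 20.7 + 0.37700 t; V(119) = 65.563 m³.
No sucrose enters, so dm/dt = −Q_out · (m/V).
Separate: dm/m = −Q_out dt/V(t) ⇒ ln(m/m₀) = −(Q_out/(Q_in−Q_out)) ln(V/V₀).
m = m₀ (V₀/V)^(Q_out/(Q_in−Q_out)) = 32.2 × (20.7/65.563)^(1.1989) = 8.0828 g.

8.08 g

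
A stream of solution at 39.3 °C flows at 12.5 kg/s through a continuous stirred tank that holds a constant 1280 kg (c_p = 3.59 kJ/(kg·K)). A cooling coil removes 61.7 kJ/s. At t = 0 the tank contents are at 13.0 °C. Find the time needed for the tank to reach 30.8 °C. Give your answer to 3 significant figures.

128 s

M c_p dT/dt = ṁ c_p (T_in − T) − Q̇.
τ = M/ṁ = 102.40 s; T_ss = T_in − Q̇/(ṁ c_p) = 37.925 °C.
T(t) = T_ss + (T₀ − T_ss) e^(−t/τ). Set T = 30.8:
e^(−t/τ) = (30.8 − 37.925)/(13.0 − 37.925) = 0.28586
t = −102.40 · ln(0.28586) = 128.23 s.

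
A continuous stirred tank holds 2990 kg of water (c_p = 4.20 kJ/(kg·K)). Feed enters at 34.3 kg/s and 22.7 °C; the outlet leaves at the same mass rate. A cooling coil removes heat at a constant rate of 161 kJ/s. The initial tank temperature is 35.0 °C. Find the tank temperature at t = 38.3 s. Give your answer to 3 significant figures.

30.2 °C

M c_p dT/dt = ṁ c_p (T_in − T) − Q̇.
τ = M/ṁ = 87.172 s; T_ss = T_in − Q̇/(ṁ c_p) = 22.7 − 161/(34.3·4.20) = 21.582 °C.
Integrating: T(t) = T_ss + (T₀ − T_ss) e^(−t/τ).
T(38.3) = 21.582 + (13.418)·e^(−38.3/87.172) = 21.582 + (13.418)·0.64445 = 30.229 °C.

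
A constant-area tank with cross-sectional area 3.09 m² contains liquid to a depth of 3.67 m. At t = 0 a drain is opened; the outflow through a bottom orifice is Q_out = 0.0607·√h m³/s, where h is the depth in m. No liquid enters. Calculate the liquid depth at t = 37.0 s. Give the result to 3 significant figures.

Unsteady balance on liquid volume: A dh/dt = −0.0607 √h.
∫ h^(−1/2) dh = −(0.0607/A) ∫ dt, giving 2√h = 2√h₀ − (0.0607/A) t.
√h = √3.67 − 0.0607·37.0/(2·3.09) = 1.9157 − 0.36341 = 1.5523.
h = 1.5523² = 2.4097 m.

2.41 m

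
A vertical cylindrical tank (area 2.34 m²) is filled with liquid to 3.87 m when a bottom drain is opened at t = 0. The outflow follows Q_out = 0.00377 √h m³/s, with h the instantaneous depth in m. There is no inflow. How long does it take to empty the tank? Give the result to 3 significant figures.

2440 s

With no inflow, A dh/dt = −0.00377 √h.
∫ h^(−1/2) dh = −(0.00377/A) ∫ dt, giving 2√h = 2√h₀ − (0.00377/A) t.
Tank is empty when √h = 0: t_empty = 2A√h₀/0.00377.
t_empty = 2·2.34·√3.87/0.00377 = 4.6800·1.9672/0.00377 = 2442.1 s.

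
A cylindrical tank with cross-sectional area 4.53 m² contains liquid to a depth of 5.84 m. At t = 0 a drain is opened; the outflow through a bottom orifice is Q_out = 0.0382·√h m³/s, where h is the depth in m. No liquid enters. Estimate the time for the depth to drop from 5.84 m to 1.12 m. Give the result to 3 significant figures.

322 s

With no inflow, A dh/dt = −0.0382 √h.
Separate and integrate: 2(√h − √h₀) = −(0.0382/A) t.
t = 2A(√h₀ − √h)/0.0382 = 2·4.53·(√5.84 − √1.12)/0.0382
  = 9.0600 × (2.4166 − 1.0583) / 0.0382 = 322.15 s.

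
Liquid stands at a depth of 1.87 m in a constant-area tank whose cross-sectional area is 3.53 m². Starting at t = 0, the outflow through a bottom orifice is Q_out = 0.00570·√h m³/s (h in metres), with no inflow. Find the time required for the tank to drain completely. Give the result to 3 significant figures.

A dh/dt = −Q_out = −0.00570 √h.
∫ h^(−1/2) dh = −(0.00570/A) ∫ dt, giving 2√h = 2√h₀ − (0.00570/A) t.
Tank is empty when √h = 0: t_empty = 2A√h₀/0.00570.
t_empty = 2·3.53·√1.87/0.00570 = 7.0600·1.3675/0.00570 = 1693.8 s.

1690 s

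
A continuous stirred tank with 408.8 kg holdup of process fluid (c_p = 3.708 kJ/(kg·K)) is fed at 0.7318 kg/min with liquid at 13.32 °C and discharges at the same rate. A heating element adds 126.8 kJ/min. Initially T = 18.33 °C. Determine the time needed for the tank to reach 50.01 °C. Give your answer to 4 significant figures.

M c_p dT/dt = ṁ c_p (T_in − T) + Q̇.
τ = M/ṁ = 558.623 min; T_ss = T_in + Q̇/(ṁ c_p) = 60.0491 °C.
T(t) = T_ss + (T₀ − T_ss) e^(−t/τ). Set T = 50.01:
e^(−t/τ) = (50.01 − 60.0491)/(18.33 − 60.0491) = 0.240635
t = −558.623 · ln(0.240635) = 795.743 min.

795.7 min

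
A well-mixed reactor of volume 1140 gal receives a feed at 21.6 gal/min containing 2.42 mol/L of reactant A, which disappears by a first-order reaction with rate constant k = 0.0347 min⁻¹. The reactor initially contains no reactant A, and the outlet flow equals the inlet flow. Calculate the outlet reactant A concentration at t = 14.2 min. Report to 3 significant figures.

V dC/dt = Q(C_in − C) − k V C.
dC/dt = (Q/V) C_in − (Q/V + k) C; effective rate a = Q/V + k = 0.018947 + 0.0347 = 0.053647 min⁻¹.
C_ss = Q C_in/(Q + kV) = 0.85470 mol/L; C(t) = C_ss + (C₀ − C_ss) e^(−a t).
C(14.2) = 0.85470 + (-0.85470)·e^(−0.053647·14.2) = 0.85470 + (-0.85470)·0.46683 = 0.45570 mol/L.

0.456 mol/L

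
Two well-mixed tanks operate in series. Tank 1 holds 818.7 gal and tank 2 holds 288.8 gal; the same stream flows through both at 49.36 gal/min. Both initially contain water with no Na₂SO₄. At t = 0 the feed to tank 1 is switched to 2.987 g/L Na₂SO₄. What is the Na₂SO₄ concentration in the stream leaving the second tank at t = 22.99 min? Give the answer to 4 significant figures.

1.865 g/L

Each tank obeys Vᵢ dCᵢ/dt = Q(Cᵢ₋₁ − Cᵢ), so τᵢ = Vᵢ/Q.
τ₁ = 818.7/49.36 = 16.5863 min; τ₂ = 288.8/49.36 = 5.85089 min.
Tank 1: C₁ = C_in(1 − e^(−t/τ₁)). Tank 2 (τ₁ ≠ τ₂): C₂ = C_in[1 − (τ₁ e^(−t/τ₁) − τ₂ e^(−t/τ₂))/(τ₁ − τ₂)].
At t = 22.99: e^(−t/τ₁) = 0.250053, e^(−t/τ₂) = 0.0196571.
C₂ = 2.987·[1 − (16.5863·0.250053 − 5.85089·0.0196571)/(10.7354)] = 2.987·0.624380 = 1.86502 g/L.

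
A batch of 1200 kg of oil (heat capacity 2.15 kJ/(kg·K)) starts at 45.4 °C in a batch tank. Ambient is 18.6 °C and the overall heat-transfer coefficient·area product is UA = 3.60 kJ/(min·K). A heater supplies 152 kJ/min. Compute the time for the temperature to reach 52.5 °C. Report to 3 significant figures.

442 min

M c_p dT/dt = −UA(T − T_amb) + Q̇.
τ = M c_p/UA = 716.67 min; T_ss = T_amb + Q̇/UA = 18.6 + 152/3.60 = 60.822 °C.
T(t) = T_ss + (T₀ − T_ss)e^(−t/τ); set T = 52.5:
t = −τ ln[(T − T_ss)/(T₀ − T_ss)] = −716.67 · ln(0.53963) = 442.10 min.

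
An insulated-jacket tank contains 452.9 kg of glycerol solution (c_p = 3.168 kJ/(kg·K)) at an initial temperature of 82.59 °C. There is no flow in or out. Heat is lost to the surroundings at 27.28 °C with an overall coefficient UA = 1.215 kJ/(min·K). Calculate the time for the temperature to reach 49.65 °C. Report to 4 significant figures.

1069 min

Energy balance: M c_p dT/dt = −UA(T − T_amb).
τ = M c_p/UA = 1180.89 min; T_ss = T_amb = 27.2800 °C.
T(t) = T_ss + (T₀ − T_ss)e^(−t/τ); set T = 49.65:
t = −τ ln[(T − T_ss)/(T₀ − T_ss)] = −1180.89 · ln(0.404448) = 1068.98 min.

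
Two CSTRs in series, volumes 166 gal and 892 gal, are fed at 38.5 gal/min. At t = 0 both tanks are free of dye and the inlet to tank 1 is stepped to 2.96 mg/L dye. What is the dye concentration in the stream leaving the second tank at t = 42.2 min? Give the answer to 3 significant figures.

2.37 mg/L

Time constants: τᵢ = Vᵢ/Q for each well-mixed tank.
τ₁ = 166/38.5 = 4.3117 min; τ₂ = 892/38.5 = 23.169 min.
Tank 1: C₁ = C_in(1 − e^(−t/τ₁)). Tank 2 (τ₁ ≠ τ₂): C₂ = C_in[1 − (τ₁ e^(−t/τ₁) − τ₂ e^(−t/τ₂))/(τ₁ − τ₂)].
At t = 42.2: e^(−t/τ₁) = 5.6158e-05, e^(−t/τ₂) = 0.16180.
C₂ = 2.96·[1 − (4.3117·5.6158e-05 − 23.169·0.16180)/(-18.857)] = 2.96·0.80122 = 2.3716 mg/L.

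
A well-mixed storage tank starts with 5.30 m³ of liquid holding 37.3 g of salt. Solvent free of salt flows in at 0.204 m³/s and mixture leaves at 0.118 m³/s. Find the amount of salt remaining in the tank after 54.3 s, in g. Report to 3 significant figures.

Let m(t) be the amount of salt. Volume: V(t) = V₀ + (Q_in − Q_out) t = 5.30 + 0.086000 t; V(54.3) = 9.9698 m³.
Species balance (pure solvent in): dm/dt = −Q_out · m/V(t).
dm/m = −Q_out dt/(V₀ + 0.086000 t); integrating gives ln(m/m₀) = −(Q_out/(Q_in−Q_out)) ln(V/V₀).
m = m₀ (V₀/V)^(Q_out/(Q_in−Q_out)) = 37.3 × (5.30/9.9698)^(1.3721) = 15.674 g.

15.7 g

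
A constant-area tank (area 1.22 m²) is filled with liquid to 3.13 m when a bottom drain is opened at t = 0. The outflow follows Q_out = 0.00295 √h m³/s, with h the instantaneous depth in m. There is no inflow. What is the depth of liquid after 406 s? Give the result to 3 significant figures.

A dh/dt = −Q_out = −0.00295 √h.
∫ h^(−1/2) dh = −(0.00295/A) ∫ dt, giving 2√h = 2√h₀ − (0.00295/A) t.
√h = √3.13 − 0.00295·406/(2·1.22) = 1.7692 − 0.49086 = 1.2783.
h = 1.2783² = 1.6341 m.

1.63 m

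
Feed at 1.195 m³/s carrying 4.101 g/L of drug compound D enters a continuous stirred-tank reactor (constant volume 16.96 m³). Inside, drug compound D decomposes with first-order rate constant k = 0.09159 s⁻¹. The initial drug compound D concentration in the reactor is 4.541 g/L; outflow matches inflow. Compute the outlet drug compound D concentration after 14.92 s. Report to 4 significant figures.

Accumulation = in − out − consumed: V dC/dt = Q C_in − Q C − k V C.
dC/dt = (Q/V) C_in − (Q/V + k) C; effective rate a = Q/V + k = 0.0704599 + 0.09159 = 0.162050 s⁻¹.
C_ss = Q C_in/(Q + kV) = 1.78313 g/L; C(t) = C_ss + (C₀ − C_ss) e^(−a t).
C(14.92) = 1.78313 + (2.75787)·e^(−0.162050·14.92) = 1.78313 + (2.75787)·0.0891188 = 2.02891 g/L.

2.029 g/L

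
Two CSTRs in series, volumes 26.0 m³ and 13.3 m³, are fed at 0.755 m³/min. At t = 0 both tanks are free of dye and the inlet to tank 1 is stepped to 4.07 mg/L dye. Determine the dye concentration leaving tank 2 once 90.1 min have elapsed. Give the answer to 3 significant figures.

Each tank obeys Vᵢ dCᵢ/dt = Q(Cᵢ₋₁ − Cᵢ), so τᵢ = Vᵢ/Q.
τ₁ = 26.0/0.755 = 34.437 min; τ₂ = 13.3/0.755 = 17.616 min.
Tank 1: C₁ = C_in(1 − e^(−t/τ₁)). Tank 2 (τ₁ ≠ τ₂): C₂ = C_in[1 − (τ₁ e^(−t/τ₁) − τ₂ e^(−t/τ₂))/(τ₁ − τ₂)].
At t = 90.1: e^(−t/τ₁) = 0.073068, e^(−t/τ₂) = 0.0060078.
C₂ = 4.07·[1 − (34.437·0.073068 − 17.616·0.0060078)/(16.821)] = 4.07·0.85670 = 3.4868 mg/L.

3.49 mg/L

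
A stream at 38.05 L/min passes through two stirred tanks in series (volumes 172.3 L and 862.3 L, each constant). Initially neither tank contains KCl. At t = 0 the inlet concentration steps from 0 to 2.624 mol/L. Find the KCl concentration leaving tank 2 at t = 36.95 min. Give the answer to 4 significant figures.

Time constants: τᵢ = Vᵢ/Q for each well-mixed tank.
τ₁ = 172.3/38.05 = 4.52825 min; τ₂ = 862.3/38.05 = 22.6623 min.
Solving the cascade with C₁(0)=C₂(0)=0 gives C₂(t) = C_in[1 − (τ₁ e^(−t/τ₁) − τ₂ e^(−t/τ₂))/(τ₁ − τ₂)].
At t = 36.95: e^(−t/τ₁) = 0.000285896, e^(−t/τ₂) = 0.195839.
C₂ = 2.624·[1 − (4.52825·0.000285896 − 22.6623·0.195839)/(-18.1340)] = 2.624·0.755329 = 1.98198 mol/L.

1.982 mol/L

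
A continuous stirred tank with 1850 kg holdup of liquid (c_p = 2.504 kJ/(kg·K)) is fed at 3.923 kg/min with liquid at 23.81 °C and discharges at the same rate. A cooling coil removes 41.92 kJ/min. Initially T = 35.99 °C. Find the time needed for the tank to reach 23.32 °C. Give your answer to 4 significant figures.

693.7 min

Energy balance: M c_p dT/dt = ṁ c_p (T_in − T) − 41.92.
τ = M/ṁ = 471.578 min; T_ss = T_in − Q̇/(ṁ c_p) = 19.5425 °C.
T(t) = T_ss + (T₀ − T_ss) e^(−t/τ). Set T = 23.32:
e^(−t/τ) = (23.32 − 19.5425)/(35.99 − 19.5425) = 0.229668
t = −471.578 · ln(0.229668) = 693.748 min.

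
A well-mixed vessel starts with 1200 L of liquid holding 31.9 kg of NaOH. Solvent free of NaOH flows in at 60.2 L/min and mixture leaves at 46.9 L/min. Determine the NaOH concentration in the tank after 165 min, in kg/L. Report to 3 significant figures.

0.000240 kg/L

Total volume: dV/dt = Q_in − Q_out = 13.300 L/min, so V(t) = 1200 + 13.300 t and V(165) = 3394.5 L.
Species balance (pure solvent in): dm/dt = −Q_out · m/V(t).
Separate: dm/m = −Q_out dt/V(t) ⇒ ln(m/m₀) = −(Q_out/(Q_in−Q_out)) ln(V/V₀).
m = m₀ (V₀/V)^(Q_out/(Q_in−Q_out)) = 31.9 × (1200/3394.5)^(3.5263) = 0.81532 kg.
C = m/V = 0.81532/3394.5 = 0.00024019 kg/L.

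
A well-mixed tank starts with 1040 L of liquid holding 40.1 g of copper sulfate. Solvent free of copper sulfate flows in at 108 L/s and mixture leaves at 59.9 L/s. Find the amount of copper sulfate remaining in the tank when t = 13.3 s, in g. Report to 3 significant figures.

Let m(t) be the amount of copper sulfate. Volume: V(t) = V₀ + (Q_in − Q_out) t = 1040 + 48.100 t; V(13.3) = 1679.7 L.
No copper sulfate enters, so dm/dt = −Q_out · (m/V).
Separate: dm/m = −Q_out dt/V(t) ⇒ ln(m/m₀) = −(Q_out/(Q_in−Q_out)) ln(V/V₀).
m = m₀ (V₀/V)^(Q_out/(Q_in−Q_out)) = 40.1 × (1040/1679.7)^(1.2453) = 22.073 g.

22.1 g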